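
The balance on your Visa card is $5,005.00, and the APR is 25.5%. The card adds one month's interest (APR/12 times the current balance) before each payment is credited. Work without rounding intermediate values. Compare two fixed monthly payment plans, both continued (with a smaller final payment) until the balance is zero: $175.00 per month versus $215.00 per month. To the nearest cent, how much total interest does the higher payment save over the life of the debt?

Monthly rate r = 25.5%/12 = 2.125% = 0.02125.
At $175.00/mo: n = ⌈−ln(1 − rB₀/P)/ln(1+r)⌉ = 45 payments (last $89.11); total interest = total paid − $5,005.00 = $2,784.11.
At $215.00/mo: 33 payments (last $99.62); total interest $1,974.62.
Interest saved = $2,784.11 − $1,974.62 = $809.49.

$809.49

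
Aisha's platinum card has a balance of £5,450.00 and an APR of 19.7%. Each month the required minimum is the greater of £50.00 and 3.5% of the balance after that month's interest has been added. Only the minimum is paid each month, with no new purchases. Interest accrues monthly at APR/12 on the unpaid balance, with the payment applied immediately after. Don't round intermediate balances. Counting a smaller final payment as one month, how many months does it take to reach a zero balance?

Monthly rate r = 19.7%/12 = 1.64167% = 0.0164167.
While 3.5% of the post-interest balance exceeds £50.00, each month B ← (B·(1+r))·(1 − 0.035), i.e. B shrinks by the factor (1+r)·0.965 = 0.98084.
This holds for months 1–71. Entering month 72 the balance is £1,380.17; 3.5% of the post-interest balance is now below £50.00, so the flat £50.00 minimum applies from here.
From month 72 a fixed £50.00 at rate r clears £1,380.17 in 38 more payments. Total: 71 + 38 = 109 months.

109 months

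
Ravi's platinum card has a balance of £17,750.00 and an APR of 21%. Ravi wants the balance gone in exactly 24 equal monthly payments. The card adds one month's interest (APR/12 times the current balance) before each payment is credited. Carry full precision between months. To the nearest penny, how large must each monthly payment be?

Monthly rate r = 21%/12 = 1.75% = 0.0175.
Level-payment amortization: P = B₀·r / (1 − (1+r)^(−n)) = 17750.00·0.0175 / (1 − 1.0175^(−24)).
Denominator 1 − (1+r)^(−24) = 0.340561999.
P = 310.625 / 0.340561999 ≈ 912.10.

£912.10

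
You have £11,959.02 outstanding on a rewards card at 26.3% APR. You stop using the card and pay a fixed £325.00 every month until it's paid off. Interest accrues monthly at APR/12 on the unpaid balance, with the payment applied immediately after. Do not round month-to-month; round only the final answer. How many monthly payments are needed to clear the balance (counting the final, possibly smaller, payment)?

76 payments

Monthly rate r = 26.3%/12 = 2.19167% = 0.0219167.
Recurrence: B ← B·(1+r) − £325.00.
Month 1: interest £262.10; balance after payment £11,896.12.
Month 2: interest £260.72; balance after payment £11,831.85.
Closed form: n = −ln(1 − rB₀/P)/ln(1+r) = −ln(0.19353)/ln(1.02192) ≈ 75.752, so the balance reaches zero during payment 76.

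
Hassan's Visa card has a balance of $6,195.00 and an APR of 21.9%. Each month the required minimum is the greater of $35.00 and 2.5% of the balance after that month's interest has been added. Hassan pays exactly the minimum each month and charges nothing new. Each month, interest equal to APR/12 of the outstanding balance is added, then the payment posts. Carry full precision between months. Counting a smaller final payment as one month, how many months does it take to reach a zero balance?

278 months

Monthly rate r = 21.9%/12 = 1.825% = 0.01825.
While 2.5% of the post-interest balance exceeds $35.00, each month B ← (B·(1+r))·(1 − 0.025), i.e. B shrinks by the factor (1+r)·0.975 = 0.99279.
This holds for months 1–209. Entering month 210 the balance is $1,366.41; 2.5% of the post-interest balance is now below $35.00, so the flat $35.00 minimum applies from here.
From month 210 a fixed $35.00 at rate r clears $1,366.41 in 69 more payments. Total: 209 + 69 = 278 months.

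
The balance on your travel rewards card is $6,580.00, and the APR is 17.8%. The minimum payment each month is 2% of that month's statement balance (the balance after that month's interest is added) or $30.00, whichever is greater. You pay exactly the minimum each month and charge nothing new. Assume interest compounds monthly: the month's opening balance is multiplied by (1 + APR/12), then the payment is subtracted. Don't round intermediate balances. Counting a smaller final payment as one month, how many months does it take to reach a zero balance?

362 months

Monthly rate r = 17.8%/12 = 1.48333% = 0.0148333.
While 2% of the post-interest balance exceeds $30.00, each month B ← (B·(1+r))·(1 − 0.02), i.e. B shrinks by the factor (1+r)·0.98 = 0.99454.
This holds for months 1–273. Entering month 274 the balance is $1,474.70; 2% of the post-interest balance is now below $30.00, so the flat $30.00 minimum applies from here.
From month 274 a fixed $30.00 at rate r clears $1,474.70 in 89 more payments. Total: 273 + 89 = 362 months.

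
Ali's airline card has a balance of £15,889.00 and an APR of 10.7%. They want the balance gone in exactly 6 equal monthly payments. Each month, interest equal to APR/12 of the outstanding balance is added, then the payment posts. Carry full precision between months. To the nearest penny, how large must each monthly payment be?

£2,731.42

Monthly rate r = 10.7%/12 = 0.891667% = 0.00891667.
Level-payment amortization: P = B₀·r / (1 − (1+r)^(−n)) = 15889.00·0.00891667 / (1 − 1.00892^(−6)).
Denominator 1 − (1+r)^(−6) = 0.0518692721.
P = 141.677 / 0.0518692721 ≈ 2731.42.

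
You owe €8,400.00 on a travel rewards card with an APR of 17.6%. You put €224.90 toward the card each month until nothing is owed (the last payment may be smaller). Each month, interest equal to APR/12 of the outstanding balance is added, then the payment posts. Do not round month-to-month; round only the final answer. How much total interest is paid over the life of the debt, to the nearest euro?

Monthly rate r = 17.6%/12 = 1.46667% = 0.0146667.
Payoff takes n = ⌈−ln(1 − rB₀/P)/ln(1+r)⌉ = ⌈54.507⌉ = 55 payments; the last is €114.41.
Total paid = 54·€224.90 + €114.41 = €12,259.01.
Total interest = total paid − principal = €12,259.01 − €8,400.00 = €3,859.01.

€3,859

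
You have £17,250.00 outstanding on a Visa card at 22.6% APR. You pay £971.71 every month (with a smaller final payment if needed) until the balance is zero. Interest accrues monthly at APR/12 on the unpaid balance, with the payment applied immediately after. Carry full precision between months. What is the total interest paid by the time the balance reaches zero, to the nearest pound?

£3,946

Monthly rate r = 22.6%/12 = 1.88333% = 0.0188333.
Payoff takes n = ⌈−ln(1 − rB₀/P)/ln(1+r)⌉ = ⌈21.812⌉ = 22 payments; the last is £790.09.
Total paid = 21·£971.71 + £790.09 = £21,196.00.
Total interest = total paid − principal = £21,196.00 − £17,250.00 = £3,946.00.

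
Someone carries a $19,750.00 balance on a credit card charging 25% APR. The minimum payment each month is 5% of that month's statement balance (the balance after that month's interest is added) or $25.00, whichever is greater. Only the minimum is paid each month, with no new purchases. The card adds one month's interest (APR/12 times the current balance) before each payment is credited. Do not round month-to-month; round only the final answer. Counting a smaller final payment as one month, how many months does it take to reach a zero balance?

146 months

Monthly rate r = 25%/12 = 2.08333% = 0.0208333.
While 5% of the post-interest balance exceeds $25.00, each month B ← (B·(1+r))·(1 − 0.05), i.e. B shrinks by the factor (1+r)·0.95 = 0.96979.
This holds for months 1–121. Entering month 122 the balance is $482.68; 5% of the post-interest balance is now below $25.00, so the flat $25.00 minimum applies from here.
From month 122 a fixed $25.00 at rate r clears $482.68 in 25 more payments. Total: 121 + 25 = 146 months.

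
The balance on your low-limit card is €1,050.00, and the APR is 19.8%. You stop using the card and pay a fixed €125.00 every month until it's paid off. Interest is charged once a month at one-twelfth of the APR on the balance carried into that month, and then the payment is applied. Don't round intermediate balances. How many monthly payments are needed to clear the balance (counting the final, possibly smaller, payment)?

Monthly rate r = 19.8%/12 = 1.65% = 0.0165.
Recurrence: B ← B·(1+r) − €125.00.
Month 1: interest €17.32; balance after payment €942.33.
Month 2: interest €15.55; balance after payment €832.87.
Closed form: n = −ln(1 − rB₀/P)/ln(1+r) = −ln(0.8614)/ln(1.0165) ≈ 9.117, so the balance reaches zero during payment 10.

10 months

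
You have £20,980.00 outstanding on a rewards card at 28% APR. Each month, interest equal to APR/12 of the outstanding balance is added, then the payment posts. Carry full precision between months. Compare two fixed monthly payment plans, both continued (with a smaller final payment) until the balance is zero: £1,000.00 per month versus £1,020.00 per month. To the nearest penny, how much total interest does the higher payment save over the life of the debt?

£239.60

Monthly rate r = 28%/12 = 2.33333% = 0.0233333.
At £1,000.00/mo: n = ⌈−ln(1 − rB₀/P)/ln(1+r)⌉ = 30 payments (last £154.85); total interest = total paid − £20,980.00 = £8,174.85.
At £1,020.00/mo: 29 payments (last £355.25); total interest £7,935.25.
Interest saved = £8,174.85 − £7,935.25 = £239.60.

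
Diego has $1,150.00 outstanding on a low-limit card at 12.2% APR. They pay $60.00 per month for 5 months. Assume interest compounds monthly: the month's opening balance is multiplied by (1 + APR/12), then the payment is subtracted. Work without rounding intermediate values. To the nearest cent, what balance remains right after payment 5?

$903.50

Monthly rate r = 12.2%/12 = 1.01667% = 0.0101667.
Each month: B ← B·(1+r) − $60.00.
Month 1: interest $11.69; balance after payment $1,101.69.
Month 2: interest $11.20; balance after payment $1,052.89.
Month 3: interest $10.70; balance after payment $1,003.60.
Month 4: interest $10.20; balance after payment $953.80.
Month 5: interest $9.70; balance after payment $903.50.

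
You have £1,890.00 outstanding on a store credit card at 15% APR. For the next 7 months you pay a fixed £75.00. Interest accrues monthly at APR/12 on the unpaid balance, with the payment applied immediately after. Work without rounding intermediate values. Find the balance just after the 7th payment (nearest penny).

£1,516.60

Monthly rate r = 15%/12 = 1.25% = 0.0125.
Each month: B ← B·(1+r) − £75.00.
Month 1: interest £23.62; balance after payment £1,838.62.
Month 2: interest £22.98; balance after payment £1,786.61.
Month 3: interest £22.33; balance after payment £1,733.94.
Month 4: interest £21.67; balance after payment £1,680.61.
Month 5: interest £21.01; balance after payment £1,626.62.
Month 6: interest £20.33; balance after payment £1,571.96.
Month 7: interest £19.65; balance after payment £1,516.60.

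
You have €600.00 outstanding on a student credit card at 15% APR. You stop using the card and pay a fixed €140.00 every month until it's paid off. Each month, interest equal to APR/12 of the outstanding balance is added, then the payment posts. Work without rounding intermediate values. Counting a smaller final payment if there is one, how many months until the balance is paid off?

5 months

Monthly rate r = 15%/12 = 1.25% = 0.0125.
Recurrence: B ← B·(1+r) − €140.00.
Month 1: interest €7.50; balance after payment €467.50.
Month 2: interest €5.84; balance after payment €333.34.
Month 3: interest €4.17; balance after payment €197.51.
Month 4: interest €2.47; balance after payment €59.98.
Month 5: interest €0.75; balance after payment €0.00.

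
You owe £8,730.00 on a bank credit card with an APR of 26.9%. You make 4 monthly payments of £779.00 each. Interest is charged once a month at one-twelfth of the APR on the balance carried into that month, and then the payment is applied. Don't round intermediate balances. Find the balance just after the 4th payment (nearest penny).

£6,317.16

Monthly rate r = 26.9%/12 = 2.24167% = 0.0224167.
Each month: B ← B·(1+r) − £779.00.
Month 1: interest £195.70; balance after payment £8,146.70.
Month 2: interest £182.62; balance after payment £7,550.32.
Month 3: interest £169.25; balance after payment £6,940.57.
Month 4: interest £155.58; balance after payment £6,317.16.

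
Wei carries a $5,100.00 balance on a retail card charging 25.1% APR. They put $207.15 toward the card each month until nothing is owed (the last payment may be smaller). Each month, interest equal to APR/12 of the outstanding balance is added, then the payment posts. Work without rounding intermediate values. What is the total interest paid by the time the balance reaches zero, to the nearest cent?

Monthly rate r = 25.1%/12 = 2.09167% = 0.0209167.
Payoff takes n = ⌈−ln(1 − rB₀/P)/ln(1+r)⌉ = ⌈34.952⌉ = 35 payments; the last is $197.26.
Total paid = 34·$207.15 + $197.26 = $7,240.36.
Total interest = total paid − principal = $7,240.36 − $5,100.00 = $2,140.36.

$2,140.36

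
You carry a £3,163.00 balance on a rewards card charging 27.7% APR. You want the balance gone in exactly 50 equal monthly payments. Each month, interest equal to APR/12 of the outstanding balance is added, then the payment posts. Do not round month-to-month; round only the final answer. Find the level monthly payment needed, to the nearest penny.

Monthly rate r = 27.7%/12 = 2.30833% = 0.0230833.
Level-payment amortization: P = B₀·r / (1 − (1+r)^(−n)) = 3163.00·0.0230833 / (1 − 1.02308^(−50)).
Denominator 1 − (1+r)^(−50) = 0.680515708.
P = 73.0126 / 0.680515708 ≈ 107.29.

£107.29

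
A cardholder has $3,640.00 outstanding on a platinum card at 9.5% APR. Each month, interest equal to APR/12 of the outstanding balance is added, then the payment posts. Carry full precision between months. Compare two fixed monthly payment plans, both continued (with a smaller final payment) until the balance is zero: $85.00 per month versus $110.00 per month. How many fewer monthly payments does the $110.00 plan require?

14 fewer payments

Monthly rate r = 9.5%/12 = 0.791667% = 0.00791667.
At $85.00/mo: n = ⌈−ln(1 − rB₀/P)/ln(1+r)⌉ = 53 payments (last $43.04); total interest = total paid − $3,640.00 = $823.04.
At $110.00/mo: 39 payments (last $57.60); total interest $597.60.
Payments saved = 53 − 39 = 14.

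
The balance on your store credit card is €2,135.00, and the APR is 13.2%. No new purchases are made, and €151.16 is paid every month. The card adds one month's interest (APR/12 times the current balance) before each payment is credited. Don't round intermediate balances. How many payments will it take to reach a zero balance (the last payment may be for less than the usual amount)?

16 months

Monthly rate r = 13.2%/12 = 1.1% = 0.011.
Recurrence: B ← B·(1+r) − €151.16.
Month 1: interest €23.48; balance after payment €2,007.33.
Month 2: interest €22.08; balance after payment €1,878.25.
Closed form: n = −ln(1 − rB₀/P)/ln(1+r) = −ln(0.84463)/ln(1.011) ≈ 15.434, so the balance reaches zero during payment 16.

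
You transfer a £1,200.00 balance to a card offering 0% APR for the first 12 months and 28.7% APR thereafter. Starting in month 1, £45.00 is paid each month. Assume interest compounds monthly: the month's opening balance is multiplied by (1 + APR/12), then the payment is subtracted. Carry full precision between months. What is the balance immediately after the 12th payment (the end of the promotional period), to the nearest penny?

£660.00

Promo months 1–12 at r₀ = 0%/12 = 0; months 13+ at r₁ = 28.7%/12 = 0.0239167.
After month 12 (no interest yet): B = £1,200.00 − 12·£45.00 = £660.00.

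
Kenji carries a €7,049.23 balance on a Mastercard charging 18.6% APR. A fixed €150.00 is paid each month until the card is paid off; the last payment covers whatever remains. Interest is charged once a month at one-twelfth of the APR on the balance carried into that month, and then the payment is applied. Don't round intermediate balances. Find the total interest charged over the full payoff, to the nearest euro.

€5,663

Monthly rate r = 18.6%/12 = 1.55% = 0.0155.
Payoff takes n = ⌈−ln(1 − rB₀/P)/ln(1+r)⌉ = ⌈84.747⌉ = 85 payments; the last is €112.25.
Total paid = 84·€150.00 + €112.25 = €12,712.25.
Total interest = total paid − principal = €12,712.25 − €7,049.23 = €5,663.02.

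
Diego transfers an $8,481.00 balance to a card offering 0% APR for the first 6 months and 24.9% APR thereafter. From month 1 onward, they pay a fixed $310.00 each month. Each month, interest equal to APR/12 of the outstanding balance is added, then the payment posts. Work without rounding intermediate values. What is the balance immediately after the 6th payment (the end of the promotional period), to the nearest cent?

$6,621.00

Promo months 1–6 at r₀ = 0%/12 = 0; months 7+ at r₁ = 24.9%/12 = 0.02075.
After month 6 (no interest yet): B = $8,481.00 − 6·$310.00 = $6,621.00.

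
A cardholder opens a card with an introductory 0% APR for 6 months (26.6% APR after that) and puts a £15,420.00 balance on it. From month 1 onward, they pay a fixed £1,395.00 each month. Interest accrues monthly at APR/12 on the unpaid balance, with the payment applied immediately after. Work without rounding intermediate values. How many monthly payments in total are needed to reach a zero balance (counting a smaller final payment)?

Promo months 1–6 at r₀ = 0%/12 = 0; months 7+ at r₁ = 26.6%/12 = 0.0221667.
After month 6 (no interest yet): B = £15,420.00 − 6·£1,395.00 = £7,050.00.
Then at r₁ with £1,395.00/mo: n₂ = −ln(1 − r₁·B/P)/ln(1+r₁) ≈ 5.42 → 6 more payments.

12 months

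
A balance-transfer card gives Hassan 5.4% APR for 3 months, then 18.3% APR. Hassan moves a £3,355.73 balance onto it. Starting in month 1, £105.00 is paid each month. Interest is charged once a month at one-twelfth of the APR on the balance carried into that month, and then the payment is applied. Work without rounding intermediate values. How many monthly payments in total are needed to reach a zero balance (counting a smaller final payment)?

43 months

Promo months 1–3 at r₀ = 5.4%/12 = 0.0045; months 4+ at r₁ = 18.3%/12 = 0.01525.
After month 3: iterate B ← B·(1+r₀) − £105.00 for 3 months → £3,084.82.
Then at r₁ with £105.00/mo: n₂ = −ln(1 − r₁·B/P)/ln(1+r₁) ≈ 39.26 → 40 more payments.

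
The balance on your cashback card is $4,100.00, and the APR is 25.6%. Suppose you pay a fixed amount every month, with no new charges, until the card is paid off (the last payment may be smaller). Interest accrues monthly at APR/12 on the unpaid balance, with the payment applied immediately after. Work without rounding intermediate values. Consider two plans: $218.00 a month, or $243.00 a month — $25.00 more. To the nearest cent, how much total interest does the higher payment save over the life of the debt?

$160.20

Monthly rate r = 25.6%/12 = 2.13333% = 0.0213333.
At $218.00/mo: n = ⌈−ln(1 − rB₀/P)/ln(1+r)⌉ = 25 payments (last $65.04); total interest = total paid − $4,100.00 = $1,197.04.
At $243.00/mo: 22 payments (last $33.84); total interest $1,036.84.
Interest saved = $1,197.04 − $1,036.84 = $160.20.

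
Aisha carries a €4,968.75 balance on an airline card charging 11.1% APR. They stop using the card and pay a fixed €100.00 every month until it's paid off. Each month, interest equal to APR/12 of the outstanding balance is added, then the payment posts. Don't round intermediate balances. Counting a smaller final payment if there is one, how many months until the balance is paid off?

Monthly rate r = 11.1%/12 = 0.925% = 0.00925.
Recurrence: B ← B·(1+r) − €100.00.
Month 1: interest €45.96; balance after payment €4,914.71.
Month 2: interest €45.46; balance after payment €4,860.17.
Closed form: n = −ln(1 − rB₀/P)/ln(1+r) = −ln(0.54039)/ln(1.00925) ≈ 66.844, so the balance reaches zero during payment 67.

67 months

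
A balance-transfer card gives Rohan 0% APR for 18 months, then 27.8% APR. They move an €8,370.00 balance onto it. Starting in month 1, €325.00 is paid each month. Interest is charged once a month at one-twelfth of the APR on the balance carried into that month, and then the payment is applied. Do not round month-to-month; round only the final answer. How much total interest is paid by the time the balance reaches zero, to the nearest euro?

Promo months 1–18 at r₀ = 0%/12 = 0; months 19+ at r₁ = 27.8%/12 = 0.0231667.
After month 18 (no interest yet): B = €8,370.00 − 18·€325.00 = €2,520.00.
Then at r₁ with €325.00/mo: n₂ = −ln(1 − r₁·B/P)/ln(1+r₁) ≈ 8.65 → 9 more payments.
Total paid = 26·€325.00 + €210.61 = €8,660.61; interest = €8,660.61 − €8,370.00 = €290.61.

€291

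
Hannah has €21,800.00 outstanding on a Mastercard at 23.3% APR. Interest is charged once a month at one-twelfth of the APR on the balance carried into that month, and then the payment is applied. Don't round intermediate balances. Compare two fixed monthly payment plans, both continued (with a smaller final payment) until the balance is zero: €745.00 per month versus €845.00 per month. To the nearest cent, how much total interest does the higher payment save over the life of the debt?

Monthly rate r = 23.3%/12 = 1.94167% = 0.0194167.
At €745.00/mo: n = ⌈−ln(1 − rB₀/P)/ln(1+r)⌉ = 44 payments (last €497.41); total interest = total paid − €21,800.00 = €10,732.41.
At €845.00/mo: 37 payments (last €119.73); total interest €8,739.73.
Interest saved = €10,732.41 − €8,739.73 = €1,992.68.

€1,992.68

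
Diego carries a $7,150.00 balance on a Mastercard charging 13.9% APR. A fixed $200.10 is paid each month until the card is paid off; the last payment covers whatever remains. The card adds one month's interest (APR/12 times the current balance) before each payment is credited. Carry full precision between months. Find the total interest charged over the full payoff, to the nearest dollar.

$2,133

Monthly rate r = 13.9%/12 = 1.15833% = 0.0115833.
Payoff takes n = ⌈−ln(1 − rB₀/P)/ln(1+r)⌉ = ⌈46.390⌉ = 47 payments; the last is $78.27.
Total paid = 46·$200.10 + $78.27 = $9,282.87.
Total interest = total paid − principal = $9,282.87 − $7,150.00 = $2,132.87.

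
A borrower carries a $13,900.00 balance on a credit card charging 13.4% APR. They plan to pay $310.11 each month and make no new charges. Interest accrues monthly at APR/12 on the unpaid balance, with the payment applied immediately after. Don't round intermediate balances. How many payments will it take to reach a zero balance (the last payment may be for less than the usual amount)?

Monthly rate r = 13.4%/12 = 1.11667% = 0.0111667.
Recurrence: B ← B·(1+r) − $310.11.
Month 1: interest $155.22; balance after payment $13,745.11.
Month 2: interest $153.49; balance after payment $13,588.48.
Closed form: n = −ln(1 − rB₀/P)/ln(1+r) = −ln(0.49948)/ln(1.01117) ≈ 62.513, so the balance reaches zero during payment 63.

63 months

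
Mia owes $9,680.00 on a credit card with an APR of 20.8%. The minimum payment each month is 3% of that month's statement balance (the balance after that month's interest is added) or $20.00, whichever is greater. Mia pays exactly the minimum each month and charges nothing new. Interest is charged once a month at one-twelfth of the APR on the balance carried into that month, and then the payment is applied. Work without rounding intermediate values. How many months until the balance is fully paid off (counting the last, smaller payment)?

252 months

Monthly rate r = 20.8%/12 = 1.73333% = 0.0173333.
While 3% of the post-interest balance exceeds $20.00, each month B ← (B·(1+r))·(1 − 0.03), i.e. B shrinks by the factor (1+r)·0.97 = 0.98681.
This holds for months 1–203. Entering month 204 the balance is $654.01; 3% of the post-interest balance is now below $20.00, so the flat $20.00 minimum applies from here.
From month 204 a fixed $20.00 at rate r clears $654.01 in 49 more payments. Total: 203 + 49 = 252 months.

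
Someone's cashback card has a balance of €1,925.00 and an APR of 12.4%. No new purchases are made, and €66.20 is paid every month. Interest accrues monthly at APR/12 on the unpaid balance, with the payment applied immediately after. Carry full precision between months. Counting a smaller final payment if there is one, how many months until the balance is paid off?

35 months

Monthly rate r = 12.4%/12 = 1.03333% = 0.0103333.
Recurrence: B ← B·(1+r) − €66.20.
Month 1: interest €19.89; balance after payment €1,878.69.
Month 2: interest €19.41; balance after payment €1,831.90.
Closed form: n = −ln(1 − rB₀/P)/ln(1+r) = −ln(0.69952)/ln(1.01033) ≈ 34.761, so the balance reaches zero during payment 35.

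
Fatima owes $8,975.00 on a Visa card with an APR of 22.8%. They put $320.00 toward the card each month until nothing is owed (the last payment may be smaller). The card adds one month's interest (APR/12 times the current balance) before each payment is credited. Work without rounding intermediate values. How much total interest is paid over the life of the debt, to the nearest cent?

$3,967.22

Monthly rate r = 22.8%/12 = 1.9% = 0.019.
Payoff takes n = ⌈−ln(1 − rB₀/P)/ln(1+r)⌉ = ⌈40.442⌉ = 41 payments; the last is $142.22.
Total paid = 40·$320.00 + $142.22 = $12,942.22.
Total interest = total paid − principal = $12,942.22 − $8,975.00 = $3,967.22.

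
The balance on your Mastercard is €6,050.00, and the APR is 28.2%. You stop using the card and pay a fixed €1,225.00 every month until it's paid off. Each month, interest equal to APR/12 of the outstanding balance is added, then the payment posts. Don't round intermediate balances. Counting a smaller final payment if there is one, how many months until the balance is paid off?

6 payments

Monthly rate r = 28.2%/12 = 2.35% = 0.0235.
Recurrence: B ← B·(1+r) − €1,225.00.
Month 1: interest €142.18; balance after payment €4,967.18.
Month 2: interest €116.73; balance after payment €3,858.90.
Month 3: interest €90.68; balance after payment €2,724.59.
Month 4: interest €64.03; balance after payment €1,563.62.
Month 5: interest €36.74; balance after payment €375.36.
Month 6: interest €8.82; balance after payment €0.00.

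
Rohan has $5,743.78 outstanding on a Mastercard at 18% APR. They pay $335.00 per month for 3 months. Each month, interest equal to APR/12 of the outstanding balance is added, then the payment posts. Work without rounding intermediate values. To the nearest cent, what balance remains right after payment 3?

$4,986.00

Monthly rate r = 18%/12 = 1.5% = 0.015.
Each month: B ← B·(1+r) − $335.00.
Month 1: interest $86.16; balance after payment $5,494.94.
Month 2: interest $82.42; balance after payment $5,242.36.
Month 3: interest $78.64; balance after payment $4,986.00.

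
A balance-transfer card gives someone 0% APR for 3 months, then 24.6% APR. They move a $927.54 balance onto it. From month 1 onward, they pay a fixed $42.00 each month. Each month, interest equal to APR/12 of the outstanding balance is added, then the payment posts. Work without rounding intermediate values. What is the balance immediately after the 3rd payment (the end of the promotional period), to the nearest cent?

Promo months 1–3 at r₀ = 0%/12 = 0; months 4+ at r₁ = 24.6%/12 = 0.0205.
After month 3 (no interest yet): B = $927.54 − 3·$42.00 = $801.54.

$801.54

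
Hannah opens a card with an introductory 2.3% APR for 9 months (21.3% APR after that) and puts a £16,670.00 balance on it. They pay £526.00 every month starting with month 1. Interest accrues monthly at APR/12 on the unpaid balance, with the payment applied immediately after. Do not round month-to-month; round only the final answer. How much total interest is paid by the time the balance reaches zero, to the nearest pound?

Promo months 1–9 at r₀ = 2.3%/12 = 0.00191667; months 10+ at r₁ = 21.3%/12 = 0.01775.
After month 9: iterate B ← B·(1+r₀) − £526.00 for 9 months → £12,189.32.
Then at r₁ with £526.00/mo: n₂ = −ln(1 − r₁·B/P)/ln(1+r₁) ≈ 30.12 → 31 more payments.
Total paid = 39·£526.00 + £62.15 = £20,576.15; interest = £20,576.15 − £16,670.00 = £3,906.15.

£3,906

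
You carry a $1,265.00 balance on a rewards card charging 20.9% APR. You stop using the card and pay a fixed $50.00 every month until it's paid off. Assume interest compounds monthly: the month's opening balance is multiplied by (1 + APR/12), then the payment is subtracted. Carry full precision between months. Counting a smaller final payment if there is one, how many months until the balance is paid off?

34 months

Monthly rate r = 20.9%/12 = 1.74167% = 0.0174167.
Recurrence: B ← B·(1+r) − $50.00.
Month 1: interest $22.03; balance after payment $1,237.03.
Month 2: interest $21.54; balance after payment $1,208.58.
Closed form: n = −ln(1 − rB₀/P)/ln(1+r) = −ln(0.55936)/ln(1.01742) ≈ 33.646, so the balance reaches zero during payment 34.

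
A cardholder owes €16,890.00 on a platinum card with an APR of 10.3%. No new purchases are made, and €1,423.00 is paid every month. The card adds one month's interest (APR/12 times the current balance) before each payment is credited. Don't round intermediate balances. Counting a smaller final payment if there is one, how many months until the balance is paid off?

Monthly rate r = 10.3%/12 = 0.858333% = 0.00858333.
Recurrence: B ← B·(1+r) − €1,423.00.
Month 1: interest €144.97; balance after payment €15,611.97.
Month 2: interest €134.00; balance after payment €14,322.98.
Closed form: n = −ln(1 − rB₀/P)/ln(1+r) = −ln(0.89812)/ln(1.00858) ≈ 12.572, so the balance reaches zero during payment 13.

13 payments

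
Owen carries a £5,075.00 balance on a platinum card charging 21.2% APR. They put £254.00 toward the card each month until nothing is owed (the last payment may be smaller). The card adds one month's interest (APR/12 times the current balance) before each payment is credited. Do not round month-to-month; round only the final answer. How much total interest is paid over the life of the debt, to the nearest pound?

Monthly rate r = 21.2%/12 = 1.76667% = 0.0176667.
Payoff takes n = ⌈−ln(1 − rB₀/P)/ln(1+r)⌉ = ⌈24.862⌉ = 25 payments; the last is £219.11.
Total paid = 24·£254.00 + £219.11 = £6,315.11.
Total interest = total paid − principal = £6,315.11 − £5,075.00 = £1,240.11.

£1,240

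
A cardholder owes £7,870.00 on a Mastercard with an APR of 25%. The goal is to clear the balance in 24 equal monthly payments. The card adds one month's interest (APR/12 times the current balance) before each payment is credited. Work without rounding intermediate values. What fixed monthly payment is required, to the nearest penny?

£420.03

Monthly rate r = 25%/12 = 2.08333% = 0.0208333.
Level-payment amortization: P = B₀·r / (1 − (1+r)^(−n)) = 7870.00·0.0208333 / (1 − 1.02083^(−24)).
Denominator 1 − (1+r)^(−24) = 0.39034551.
P = 163.958 / 0.39034551 ≈ 420.03.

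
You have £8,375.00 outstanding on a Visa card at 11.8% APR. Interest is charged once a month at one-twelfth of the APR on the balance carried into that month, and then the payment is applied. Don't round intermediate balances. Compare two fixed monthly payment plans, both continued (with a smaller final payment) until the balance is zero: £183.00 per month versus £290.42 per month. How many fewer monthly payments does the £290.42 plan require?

Monthly rate r = 11.8%/12 = 0.983333% = 0.00983333.
At £183.00/mo: n = ⌈−ln(1 − rB₀/P)/ln(1+r)⌉ = 62 payments (last £18.32); total interest = total paid − £8,375.00 = £2,806.32.
At £290.42/mo: 35 payments (last £23.06); total interest £1,522.34.
Payments saved = 62 − 35 = 27.

27 fewer payments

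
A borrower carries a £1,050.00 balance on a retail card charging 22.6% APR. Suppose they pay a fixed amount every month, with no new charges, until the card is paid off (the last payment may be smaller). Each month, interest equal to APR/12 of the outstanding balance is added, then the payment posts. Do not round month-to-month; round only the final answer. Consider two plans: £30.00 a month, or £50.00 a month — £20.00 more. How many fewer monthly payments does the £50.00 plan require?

31 fewer payments

Monthly rate r = 22.6%/12 = 1.88333% = 0.0188333.
At £30.00/mo: n = ⌈−ln(1 − rB₀/P)/ln(1+r)⌉ = 58 payments (last £20.71); total interest = total paid − £1,050.00 = £680.71.
At £50.00/mo: 27 payments (last £48.89); total interest £298.89.
Payments saved = 58 − 27 = 31.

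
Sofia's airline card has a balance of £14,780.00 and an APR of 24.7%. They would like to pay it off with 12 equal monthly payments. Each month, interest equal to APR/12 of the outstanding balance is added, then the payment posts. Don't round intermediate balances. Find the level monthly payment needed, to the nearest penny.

£1,402.60

Monthly rate r = 24.7%/12 = 2.05833% = 0.0205833.
Level-payment amortization: P = B₀·r / (1 − (1+r)^(−n)) = 14780.00·0.0205833 / (1 − 1.02058^(−12)).
Denominator 1 − (1+r)^(−12) = 0.21689799.
P = 304.222 / 0.21689799 ≈ 1402.60.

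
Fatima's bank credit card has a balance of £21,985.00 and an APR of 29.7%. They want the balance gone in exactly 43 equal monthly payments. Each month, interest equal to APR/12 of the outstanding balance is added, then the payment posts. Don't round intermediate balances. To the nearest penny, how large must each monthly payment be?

Monthly rate r = 29.7%/12 = 2.475% = 0.02475.
Level-payment amortization: P = B₀·r / (1 − (1+r)^(−n)) = 21985.00·0.02475 / (1 − 1.02475^(−43)).
Denominator 1 − (1+r)^(−43) = 0.650514518.
P = 544.129 / 0.650514518 ≈ 836.46.

£836.46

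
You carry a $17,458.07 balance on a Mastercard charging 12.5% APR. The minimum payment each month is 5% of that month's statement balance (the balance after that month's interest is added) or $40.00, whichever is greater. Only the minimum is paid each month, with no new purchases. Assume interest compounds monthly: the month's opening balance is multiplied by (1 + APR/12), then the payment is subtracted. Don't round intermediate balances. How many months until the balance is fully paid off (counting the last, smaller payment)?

Monthly rate r = 12.5%/12 = 1.04167% = 0.0104167.
While 5% of the post-interest balance exceeds $40.00, each month B ← (B·(1+r))·(1 − 0.05), i.e. B shrinks by the factor (1+r)·0.95 = 0.9599.
This holds for months 1–76. Entering month 77 the balance is $778.09; 5% of the post-interest balance is now below $40.00, so the flat $40.00 minimum applies from here.
From month 77 a fixed $40.00 at rate r clears $778.09 in 22 more payments. Total: 76 + 22 = 98 months.

98 months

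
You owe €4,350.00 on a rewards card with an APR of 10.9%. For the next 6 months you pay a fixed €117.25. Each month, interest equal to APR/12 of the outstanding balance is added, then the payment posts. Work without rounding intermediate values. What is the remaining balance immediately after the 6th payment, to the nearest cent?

€3,872.85

Monthly rate r = 10.9%/12 = 0.908333% = 0.00908333.
Each month: B ← B·(1+r) − €117.25.
Month 1: interest €39.51; balance after payment €4,272.26.
Month 2: interest €38.81; balance after payment €4,193.82.
Month 3: interest €38.09; balance after payment €4,114.66.
Month 4: interest €37.37; balance after payment €4,034.79.
Month 5: interest €36.65; balance after payment €3,954.19.
Month 6: interest €35.92; balance after payment €3,872.85.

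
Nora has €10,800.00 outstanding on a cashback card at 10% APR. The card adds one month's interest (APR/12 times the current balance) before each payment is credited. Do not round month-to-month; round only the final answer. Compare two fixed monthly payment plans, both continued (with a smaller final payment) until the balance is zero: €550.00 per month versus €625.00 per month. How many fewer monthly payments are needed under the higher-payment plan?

Monthly rate r = 10%/12 = 0.833333% = 0.00833333.
At €550.00/mo: n = ⌈−ln(1 − rB₀/P)/ln(1+r)⌉ = 22 payments (last €293.30); total interest = total paid − €10,800.00 = €1,043.30.
At €625.00/mo: 19 payments (last €460.39); total interest €910.39.
Payments saved = 22 − 19 = 3.

3 fewer payments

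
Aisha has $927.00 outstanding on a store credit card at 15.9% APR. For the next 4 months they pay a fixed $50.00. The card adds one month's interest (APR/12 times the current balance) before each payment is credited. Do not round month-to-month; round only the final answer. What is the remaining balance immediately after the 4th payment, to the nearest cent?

Monthly rate r = 15.9%/12 = 1.325% = 0.01325.
Each month: B ← B·(1+r) − $50.00.
Month 1: interest $12.28; balance after payment $889.28.
Month 2: interest $11.78; balance after payment $851.07.
Month 3: interest $11.28; balance after payment $812.34.
Month 4: interest $10.76; balance after payment $773.11.

$773.11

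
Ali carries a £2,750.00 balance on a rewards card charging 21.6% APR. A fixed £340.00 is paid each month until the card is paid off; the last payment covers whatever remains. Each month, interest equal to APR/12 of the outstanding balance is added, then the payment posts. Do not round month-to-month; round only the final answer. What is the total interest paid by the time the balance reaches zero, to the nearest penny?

£249.13

Monthly rate r = 21.6%/12 = 1.8% = 0.018.
Payoff takes n = ⌈−ln(1 − rB₀/P)/ln(1+r)⌉ = ⌈8.820⌉ = 9 payments; the last is £279.13.
Total paid = 8·£340.00 + £279.13 = £2,999.13.
Total interest = total paid − principal = £2,999.13 − £2,750.00 = £249.13.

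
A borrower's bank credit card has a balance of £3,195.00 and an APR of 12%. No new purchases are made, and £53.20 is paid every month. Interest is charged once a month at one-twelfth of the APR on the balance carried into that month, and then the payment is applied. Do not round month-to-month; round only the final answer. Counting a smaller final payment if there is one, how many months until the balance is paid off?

Monthly rate r = 12%/12 = 1% = 0.01.
Recurrence: B ← B·(1+r) − £53.20.
Month 1: interest £31.95; balance after payment £3,173.75.
Month 2: interest £31.74; balance after payment £3,152.29.
Closed form: n = −ln(1 − rB₀/P)/ln(1+r) = −ln(0.39944)/ln(1.01) ≈ 92.228, so the balance reaches zero during payment 93.

93 payments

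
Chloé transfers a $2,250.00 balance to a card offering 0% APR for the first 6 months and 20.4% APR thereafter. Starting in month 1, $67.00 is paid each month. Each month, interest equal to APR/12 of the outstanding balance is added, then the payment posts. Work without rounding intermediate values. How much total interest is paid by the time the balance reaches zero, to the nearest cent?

$667.24

Promo months 1–6 at r₀ = 0%/12 = 0; months 7+ at r₁ = 20.4%/12 = 0.017.
After month 6 (no interest yet): B = $2,250.00 − 6·$67.00 = $1,848.00.
Then at r₁ with $67.00/mo: n₂ = −ln(1 − r₁·B/P)/ln(1+r₁) ≈ 37.54 → 38 more payments.
Total paid = 43·$67.00 + $36.24 = $2,917.24; interest = $2,917.24 − $2,250.00 = $667.24.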